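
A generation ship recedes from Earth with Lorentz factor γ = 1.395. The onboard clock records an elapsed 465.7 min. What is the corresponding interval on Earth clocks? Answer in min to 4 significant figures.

γ = 1.395 (given)
Time dilation: Δt = γτ₀ = 1.395 × 465.7 min = 649.7 min

Δt ≈ 649.7 min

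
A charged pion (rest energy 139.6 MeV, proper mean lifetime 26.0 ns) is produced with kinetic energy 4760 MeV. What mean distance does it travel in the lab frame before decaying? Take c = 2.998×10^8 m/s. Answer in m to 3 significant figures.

d ≈ 273 m

γ = 1 + K/(m₀c²) = 1 + 4760/139.6 = 35.097
β = √(1 − 1/γ²) = 0.99959
Dilated lifetime: γτ₀ = 35.097 × 26.0 ns = 912.53 ns
d = βc·γτ₀ = 0.99959 × (2.998×10^8 m/s) × 9.1253×10^-7 s = 273 m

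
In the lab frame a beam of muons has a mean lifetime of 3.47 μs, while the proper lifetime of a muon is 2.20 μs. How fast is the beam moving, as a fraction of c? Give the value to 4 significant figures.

γ = Δt/τ₀ = 3.47/2.20 = 1.57727
β = √(1 − 1/γ²) = √(1 − 1/1.57727²) = 0.7733

β ≈ 0.7733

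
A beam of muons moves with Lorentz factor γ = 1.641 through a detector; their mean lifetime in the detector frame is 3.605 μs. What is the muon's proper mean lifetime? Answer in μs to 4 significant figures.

γ = 1.641 (given)
Proper time: τ₀ = Δt/γ = 3.605/1.641 = 2.197 μs

τ₀ ≈ 2.197 μs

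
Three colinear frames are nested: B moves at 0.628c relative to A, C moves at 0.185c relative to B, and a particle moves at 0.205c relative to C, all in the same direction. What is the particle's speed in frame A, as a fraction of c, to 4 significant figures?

Compose boost 2: (0.185 + 0.628)/(1 + 0.185×0.628) = 0.8130/1.11618 = 0.728377
Compose boost 3: (0.205 + 0.728377)/(1 + 0.205×0.728377) = 0.933377/1.14932 = 0.8121

u ≈ 0.8121c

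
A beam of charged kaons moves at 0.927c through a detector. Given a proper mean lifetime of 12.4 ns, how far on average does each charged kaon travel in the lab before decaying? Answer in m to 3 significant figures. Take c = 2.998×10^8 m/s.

d ≈ 9.19 m

γ = 1/√(1 − 0.927²) = 2.6662
Dilated lifetime: Δt = γτ₀ = 2.6662 × 12.4 ns = 33.061 ns
d = vΔt = 0.927c × 33.061 ns = 2.7791×10^8 m/s × 3.3061×10^-8 s = 9.19 m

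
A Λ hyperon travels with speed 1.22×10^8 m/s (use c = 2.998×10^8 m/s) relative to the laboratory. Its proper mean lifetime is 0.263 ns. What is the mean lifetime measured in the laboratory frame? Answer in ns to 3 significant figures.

Δt ≈ 0.288 ns

β = v/c = 1.22×10^8 / 2.998×10^8 = 0.40694
γ = 1/√(1 − 0.40694²) = 1.0947
Time dilation: Δt = γτ₀ = 1.0947 × 0.263 ns = 0.288 ns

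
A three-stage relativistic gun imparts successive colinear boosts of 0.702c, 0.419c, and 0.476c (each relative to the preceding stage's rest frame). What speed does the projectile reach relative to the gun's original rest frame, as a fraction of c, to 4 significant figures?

Compose boost 2: (0.419 + 0.702)/(1 + 0.419×0.702) = 1.121/1.29414 = 0.866214
Compose boost 3: (0.476 + 0.866214)/(1 + 0.476×0.866214) = 1.34221/1.41232 = 0.9504

u ≈ 0.9504c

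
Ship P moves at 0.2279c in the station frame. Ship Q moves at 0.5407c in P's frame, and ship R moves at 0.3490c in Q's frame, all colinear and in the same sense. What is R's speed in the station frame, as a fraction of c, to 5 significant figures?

u ≈ 0.83409c

Compose boost 2: (0.5407 + 0.2279)/(1 + 0.5407×0.2279) = 0.76860/1.123226 = 0.6842793
Compose boost 3: (0.3490 + 0.6842793)/(1 + 0.3490×0.6842793) = 1.033279/1.238813 = 0.83409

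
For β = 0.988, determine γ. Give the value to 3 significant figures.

γ ≈ 6.47

γ = 1/√(1 − β²) = 1/√(1 − 0.988²) = 1/√(0.023856) = 6.47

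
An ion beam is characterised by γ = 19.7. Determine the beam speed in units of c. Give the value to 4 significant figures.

β ≈ 0.9987

β = √(1 − 1/γ²) = √(1 − 1/19.7²) = √(0.997423) = 0.9987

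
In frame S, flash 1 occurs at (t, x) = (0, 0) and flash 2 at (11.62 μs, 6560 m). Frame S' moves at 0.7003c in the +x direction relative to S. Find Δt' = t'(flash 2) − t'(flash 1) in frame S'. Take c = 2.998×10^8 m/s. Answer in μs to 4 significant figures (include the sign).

Δt' ≈ -5.188 μs

γ = 1/√(1 − 0.7003²) = 1.40086
Δt' = γ(Δt − vΔx/c²) = 1.40086 × (11.62 μs − 0.7003×6560 m / (2.998×10^8 m/s))
= 1.40086 × (-3.70344 μs) = -5.188 μs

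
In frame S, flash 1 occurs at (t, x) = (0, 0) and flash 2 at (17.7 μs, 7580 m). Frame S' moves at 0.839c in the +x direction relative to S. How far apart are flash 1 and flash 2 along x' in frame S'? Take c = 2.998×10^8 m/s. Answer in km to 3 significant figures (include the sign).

γ = 1/√(1 − 0.839²) = 1.8378
Δx' = γ(Δx − vΔt) = 1.8378 × (7580 m − 0.839×(2.998×10^8 m/s)×17.7×10^-6 s)
= 1.8378 × (3127.9 m) = 5.75 km

Δx' ≈ 5.75 km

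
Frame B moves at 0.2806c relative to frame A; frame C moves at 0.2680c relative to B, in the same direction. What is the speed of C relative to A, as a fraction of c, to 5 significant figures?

u ≈ 0.51023c

Compose boost 2: (0.2680 + 0.2806)/(1 + 0.2680×0.2806) = 0.54860/1.075201 = 0.51023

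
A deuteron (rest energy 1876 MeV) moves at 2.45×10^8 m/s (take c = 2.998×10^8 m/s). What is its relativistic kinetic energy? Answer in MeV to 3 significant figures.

β = v/c = 2.45×10^8 / 2.998×10^8 = 0.81721
γ = 1/√(1 − 0.81721²) = 1.7351
K = (γ − 1)m₀c² = (1.7351 − 1) × 1876 MeV = 0.73509 × 1876 MeV = 1380 MeV

K ≈ 1380 MeV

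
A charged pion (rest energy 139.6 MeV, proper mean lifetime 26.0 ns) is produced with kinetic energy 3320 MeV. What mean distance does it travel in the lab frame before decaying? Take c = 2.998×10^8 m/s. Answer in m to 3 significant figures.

d ≈ 193 m

γ = 1 + K/(m₀c²) = 1 + 3320/139.6 = 24.782
β = √(1 − 1/γ²) = 0.99919
Dilated lifetime: γτ₀ = 24.782 × 26.0 ns = 644.34 ns
d = βc·γτ₀ = 0.99919 × (2.998×10^8 m/s) × 6.4434×10^-7 s = 193 m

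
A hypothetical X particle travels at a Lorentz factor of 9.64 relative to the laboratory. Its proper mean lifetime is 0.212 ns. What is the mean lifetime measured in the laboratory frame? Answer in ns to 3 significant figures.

Δt ≈ 2.04 ns

γ = 9.64 (given)
Time dilation: Δt = γτ₀ = 9.64 × 0.212 ns = 2.04 ns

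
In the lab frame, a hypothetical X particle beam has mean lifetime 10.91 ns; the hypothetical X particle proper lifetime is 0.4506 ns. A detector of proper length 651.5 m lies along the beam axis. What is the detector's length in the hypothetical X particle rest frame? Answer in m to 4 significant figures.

L ≈ 26.91 m

Time dilation ⇒ γ = Δt/τ₀ = 10.91/0.4506 = 24.2122
Length contraction: L = L₀/γ = 651.5/24.2122 = 26.91 m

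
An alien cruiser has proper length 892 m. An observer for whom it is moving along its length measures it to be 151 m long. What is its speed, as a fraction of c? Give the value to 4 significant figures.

γ = L₀/L = 892/151 = 5.90728
β = √(1 − 1/γ²) = 0.9856

β ≈ 0.9856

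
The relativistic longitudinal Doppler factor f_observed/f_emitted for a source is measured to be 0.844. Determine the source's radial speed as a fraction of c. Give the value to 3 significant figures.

f_obs/f_src = √((1−β)/(1+β)) = 0.844  ⇒  (1−β)/(1+β) = 0.71234
β = |1 − D²|/(1 + D²) = |1 − 0.71234|/(1 + 0.71234) = 0.168

β ≈ 0.168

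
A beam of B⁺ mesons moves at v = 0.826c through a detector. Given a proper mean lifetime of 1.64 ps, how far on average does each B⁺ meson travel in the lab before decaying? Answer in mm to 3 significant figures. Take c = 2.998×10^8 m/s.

d ≈ 0.720 mm

γ = 1/√(1 − 0.826²) = 1.7741
Dilated lifetime: Δt = γτ₀ = 1.7741 × 1.64 ps = 2.9095 ps
d = vΔt = 0.826c × 2.9095 ps = 2.4763×10^8 m/s × 2.9095×10^-12 s = 0.720 mm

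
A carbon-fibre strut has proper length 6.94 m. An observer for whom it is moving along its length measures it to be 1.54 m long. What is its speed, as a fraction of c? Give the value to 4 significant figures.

γ = L₀/L = 6.94/1.54 = 4.50649
β = √(1 − 1/γ²) = 0.9751

β ≈ 0.9751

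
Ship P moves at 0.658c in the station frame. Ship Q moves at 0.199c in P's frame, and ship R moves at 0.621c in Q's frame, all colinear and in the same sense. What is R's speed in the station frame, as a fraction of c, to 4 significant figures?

u ≈ 0.9376c

Compose boost 2: (0.199 + 0.658)/(1 + 0.199×0.658) = 0.8570/1.13094 = 0.757775
Compose boost 3: (0.621 + 0.757775)/(1 + 0.621×0.757775) = 1.37878/1.47058 = 0.9376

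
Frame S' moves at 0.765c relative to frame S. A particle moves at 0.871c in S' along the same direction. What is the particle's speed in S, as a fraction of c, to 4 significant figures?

Relativistic velocity addition: u = (u' + v)/(1 + u'v/c²)
= (0.871 + 0.765)/(1 + 0.871×0.765) = 1.636/1.66631 = 0.9818

u ≈ 0.9818c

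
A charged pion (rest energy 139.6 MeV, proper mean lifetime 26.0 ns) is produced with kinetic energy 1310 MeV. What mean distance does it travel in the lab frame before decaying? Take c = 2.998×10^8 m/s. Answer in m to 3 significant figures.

d ≈ 80.6 m

γ = 1 + K/(m₀c²) = 1 + 1310/139.6 = 10.384
β = √(1 − 1/γ²) = 0.99535
Dilated lifetime: γτ₀ = 10.384 × 26.0 ns = 269.98 ns
d = βc·γτ₀ = 0.99535 × (2.998×10^8 m/s) × 2.6998×10^-7 s = 80.6 m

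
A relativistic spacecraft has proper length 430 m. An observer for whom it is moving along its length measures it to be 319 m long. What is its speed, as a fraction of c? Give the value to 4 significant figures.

β ≈ 0.6706

γ = L₀/L = 430/319 = 1.34796
β = √(1 − 1/γ²) = 0.6706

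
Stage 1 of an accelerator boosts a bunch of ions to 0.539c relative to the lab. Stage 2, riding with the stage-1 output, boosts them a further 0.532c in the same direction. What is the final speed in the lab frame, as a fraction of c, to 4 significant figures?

u ≈ 0.8323c

Compose boost 2: (0.532 + 0.539)/(1 + 0.532×0.539) = 1.071/1.28675 = 0.8323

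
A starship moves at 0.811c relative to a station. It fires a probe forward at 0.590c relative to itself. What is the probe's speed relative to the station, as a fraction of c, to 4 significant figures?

Relativistic velocity addition: u = (u' + v)/(1 + u'v/c²)
= (0.590 + 0.811)/(1 + 0.590×0.811) = 1.401/1.47849 = 0.9476

u ≈ 0.9476c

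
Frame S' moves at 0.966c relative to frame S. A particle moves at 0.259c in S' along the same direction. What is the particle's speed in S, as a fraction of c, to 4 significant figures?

Relativistic velocity addition: u = (u' + v)/(1 + u'v/c²)
= (0.259 + 0.966)/(1 + 0.259×0.966) = 1.225/1.25019 = 0.9798

u ≈ 0.9798c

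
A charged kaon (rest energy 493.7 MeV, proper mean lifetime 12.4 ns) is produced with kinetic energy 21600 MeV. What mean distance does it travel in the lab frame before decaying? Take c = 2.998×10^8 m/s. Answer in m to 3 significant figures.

γ = 1 + K/(m₀c²) = 1 + 21600/493.7 = 44.751
β = √(1 − 1/γ²) = 0.99975
Dilated lifetime: γτ₀ = 44.751 × 12.4 ns = 554.92 ns
d = βc·γτ₀ = 0.99975 × (2.998×10^8 m/s) × 5.5492×10^-7 s = 166 m

d ≈ 166 m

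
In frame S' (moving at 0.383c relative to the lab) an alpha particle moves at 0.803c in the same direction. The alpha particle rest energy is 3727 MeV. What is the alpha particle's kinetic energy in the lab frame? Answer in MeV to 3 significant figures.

K ≈ 5120 MeV

u_lab = (0.803 + 0.383)/(1 + 0.803×0.383) = 0.907041
γ = 1/√(1 − 0.907041²) = 2.3751
K = (γ − 1)m₀c² = (2.3751 − 1) × 3727 = 1.3751 × 3727 = 5120 MeV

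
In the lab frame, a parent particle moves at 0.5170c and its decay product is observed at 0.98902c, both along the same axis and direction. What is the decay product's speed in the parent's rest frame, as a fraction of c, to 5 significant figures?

u' ≈ 0.96591c

Inverse velocity addition: u' = (u − v)/(1 − uv/c²)
= (0.98902 − 0.5170)/(1 − 0.98902×0.5170) = 0.47202/0.4886767 = 0.96591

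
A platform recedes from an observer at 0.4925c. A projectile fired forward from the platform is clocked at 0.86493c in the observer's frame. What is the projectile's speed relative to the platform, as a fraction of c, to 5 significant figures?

u' ≈ 0.64881c

Inverse velocity addition: u' = (u − v)/(1 − uv/c²)
= (0.86493 − 0.4925)/(1 − 0.86493×0.4925) = 0.37243/0.5740220 = 0.64881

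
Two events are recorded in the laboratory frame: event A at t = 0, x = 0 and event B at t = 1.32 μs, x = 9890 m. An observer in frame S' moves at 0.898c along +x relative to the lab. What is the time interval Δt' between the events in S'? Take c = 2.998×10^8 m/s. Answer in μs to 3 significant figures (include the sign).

Δt' ≈ -64.3 μs

γ = 1/√(1 − 0.898²) = 2.2728
Δt' = γ(Δt − vΔx/c²) = 2.2728 × (1.32 μs − 0.898×9890 m / (2.998×10^8 m/s))
= 2.2728 × (-28.304 μs) = -64.3 μs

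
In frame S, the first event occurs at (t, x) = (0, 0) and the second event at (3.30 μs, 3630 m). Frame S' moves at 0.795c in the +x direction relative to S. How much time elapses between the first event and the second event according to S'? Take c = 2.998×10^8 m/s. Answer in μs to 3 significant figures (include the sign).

Δt' ≈ -10.4 μs

γ = 1/√(1 − 0.795²) = 1.6485
Δt' = γ(Δt − vΔx/c²) = 1.6485 × (3.30 μs − 0.795×3630 m / (2.998×10^8 m/s))
= 1.6485 × (-6.3259 μs) = -10.4 μs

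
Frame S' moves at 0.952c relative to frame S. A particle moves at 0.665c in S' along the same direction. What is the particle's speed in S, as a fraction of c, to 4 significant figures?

Relativistic velocity addition: u = (u' + v)/(1 + u'v/c²)
= (0.665 + 0.952)/(1 + 0.665×0.952) = 1.617/1.63308 = 0.9902

u ≈ 0.9902c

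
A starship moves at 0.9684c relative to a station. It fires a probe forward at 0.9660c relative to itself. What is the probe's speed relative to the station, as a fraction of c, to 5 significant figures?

Relativistic velocity addition: u = (u' + v)/(1 + u'v/c²)
= (0.9660 + 0.9684)/(1 + 0.9660×0.9684) = 1.9344/1.935474 = 0.99944

u ≈ 0.99944c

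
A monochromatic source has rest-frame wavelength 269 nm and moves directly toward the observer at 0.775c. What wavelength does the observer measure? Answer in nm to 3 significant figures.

Relativistic Doppler: λ_obs = λ_src √((1−β)/(1+β))
= 269 × √(0.22500/1.7750) = 269 × 0.35603 = 95.8 nm

λ_obs ≈ 95.8 nm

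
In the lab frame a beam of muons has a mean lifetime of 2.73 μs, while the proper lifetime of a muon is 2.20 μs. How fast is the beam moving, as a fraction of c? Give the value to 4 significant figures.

γ = Δt/τ₀ = 2.73/2.20 = 1.24091
β = √(1 − 1/γ²) = √(1 − 1/1.24091²) = 0.5921

β ≈ 0.5921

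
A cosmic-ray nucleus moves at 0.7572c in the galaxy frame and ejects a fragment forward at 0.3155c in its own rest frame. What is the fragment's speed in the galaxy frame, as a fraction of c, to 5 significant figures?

u ≈ 0.86585c

Compose boost 2: (0.3155 + 0.7572)/(1 + 0.3155×0.7572) = 1.0727/1.238897 = 0.86585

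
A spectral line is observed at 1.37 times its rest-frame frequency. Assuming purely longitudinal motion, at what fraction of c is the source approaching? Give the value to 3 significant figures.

f_obs/f_src = √((1+β)/(1−β)) = 1.37  ⇒  (1+β)/(1−β) = 1.8769
β = |1 − D²|/(1 + D²) = |1 − 1.8769|/(1 + 1.8769) = 0.305

β ≈ 0.305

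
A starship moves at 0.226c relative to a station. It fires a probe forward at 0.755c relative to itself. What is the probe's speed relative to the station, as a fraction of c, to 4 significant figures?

Relativistic velocity addition: u = (u' + v)/(1 + u'v/c²)
= (0.755 + 0.226)/(1 + 0.755×0.226) = 0.9810/1.17063 = 0.8380

u ≈ 0.8380c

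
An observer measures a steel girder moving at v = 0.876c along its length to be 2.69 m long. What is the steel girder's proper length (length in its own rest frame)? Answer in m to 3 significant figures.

L₀ ≈ 5.58 m

γ = 1/√(1 − 0.876²) = 2.0734
L₀ = γL = 2.0734 × 2.69 = 5.58 m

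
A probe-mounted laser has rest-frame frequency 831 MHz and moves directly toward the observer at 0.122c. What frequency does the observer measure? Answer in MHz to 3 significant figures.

Relativistic Doppler: f_obs = f_src √((1+β)/(1−β))
= 831 × √(1.1220/0.87800) = 831 × 1.1304 = 939 MHz

f_obs ≈ 939 MHz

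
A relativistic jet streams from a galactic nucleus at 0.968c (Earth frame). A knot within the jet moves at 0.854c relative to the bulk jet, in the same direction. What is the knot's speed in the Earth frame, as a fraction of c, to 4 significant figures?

Relativistic velocity addition: u = (u' + v)/(1 + u'v/c²)
= (0.854 + 0.968)/(1 + 0.854×0.968) = 1.822/1.82667 = 0.9974

u ≈ 0.9974c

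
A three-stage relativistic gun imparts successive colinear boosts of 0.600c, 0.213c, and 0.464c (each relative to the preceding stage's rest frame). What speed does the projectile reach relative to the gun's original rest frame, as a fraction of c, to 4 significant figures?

Compose boost 2: (0.213 + 0.600)/(1 + 0.213×0.600) = 0.8130/1.12780 = 0.720872
Compose boost 3: (0.464 + 0.720872)/(1 + 0.464×0.720872) = 1.18487/1.33448 = 0.8879

u ≈ 0.8879c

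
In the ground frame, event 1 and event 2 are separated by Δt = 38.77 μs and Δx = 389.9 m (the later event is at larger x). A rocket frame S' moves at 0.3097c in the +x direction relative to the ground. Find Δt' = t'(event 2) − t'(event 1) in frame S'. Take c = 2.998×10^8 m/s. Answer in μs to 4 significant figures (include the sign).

Δt' ≈ 40.35 μs

γ = 1/√(1 − 0.3097²) = 1.05171
Δt' = γ(Δt − vΔx/c²) = 1.05171 × (38.77 μs − 0.3097×389.9 m / (2.998×10^8 m/s))
= 1.05171 × (38.3672 μs) = 40.35 μs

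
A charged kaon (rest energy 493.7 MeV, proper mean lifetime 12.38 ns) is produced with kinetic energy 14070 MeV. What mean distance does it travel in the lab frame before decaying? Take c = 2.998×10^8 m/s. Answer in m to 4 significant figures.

γ = 1 + K/(m₀c²) = 1 + 14070/493.7 = 29.4991
β = √(1 − 1/γ²) = 0.999425
Dilated lifetime: γτ₀ = 29.4991 × 12.38 ns = 365.199 ns
d = βc·γτ₀ = 0.999425 × (2.998×10^8 m/s) × 3.65199×10^-7 s = 109.4 m

d ≈ 109.4 m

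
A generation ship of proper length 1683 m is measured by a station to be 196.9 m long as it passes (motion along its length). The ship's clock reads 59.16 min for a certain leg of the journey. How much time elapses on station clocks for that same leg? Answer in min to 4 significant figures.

Length contraction ⇒ γ = L₀/L = 1683/196.9 = 8.54749
Time dilation: Δt = γτ₀ = 8.54749 × 59.16 min = 505.7 min

Δt ≈ 505.7 min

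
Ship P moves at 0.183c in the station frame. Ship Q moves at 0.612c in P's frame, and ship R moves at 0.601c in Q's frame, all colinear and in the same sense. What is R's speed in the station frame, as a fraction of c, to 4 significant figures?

Compose boost 2: (0.612 + 0.183)/(1 + 0.612×0.183) = 0.7950/1.11200 = 0.714931
Compose boost 3: (0.601 + 0.714931)/(1 + 0.601×0.714931) = 1.31593/1.42967 = 0.9204

u ≈ 0.9204c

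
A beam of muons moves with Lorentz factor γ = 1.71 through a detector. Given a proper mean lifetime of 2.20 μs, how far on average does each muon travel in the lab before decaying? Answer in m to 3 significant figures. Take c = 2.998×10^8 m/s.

d ≈ 915 m

β = √(1 − 1/γ²) = √(1 − 1/1.71²) = 0.81118
Dilated lifetime: Δt = γτ₀ = 1.71 × 2.20 μs = 3.7620 μs
d = vΔt = 0.81118c × 3.7620 μs = 2.4319×10^8 m/s × 3.7620×10^-6 s = 915 m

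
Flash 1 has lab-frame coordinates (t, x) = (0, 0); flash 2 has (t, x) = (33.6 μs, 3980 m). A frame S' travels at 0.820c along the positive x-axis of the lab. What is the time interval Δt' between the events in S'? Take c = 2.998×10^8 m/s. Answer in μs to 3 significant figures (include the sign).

Δt' ≈ 39.7 μs

γ = 1/√(1 − 0.820²) = 1.7471
Δt' = γ(Δt − vΔx/c²) = 1.7471 × (33.6 μs − 0.820×3980 m / (2.998×10^8 m/s))
= 1.7471 × (22.714 μs) = 39.7 μs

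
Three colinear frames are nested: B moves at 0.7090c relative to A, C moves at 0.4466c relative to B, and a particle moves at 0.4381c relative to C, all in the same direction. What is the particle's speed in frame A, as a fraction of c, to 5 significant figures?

Compose boost 2: (0.4466 + 0.7090)/(1 + 0.4466×0.7090) = 1.1556/1.316639 = 0.8776891
Compose boost 3: (0.4381 + 0.8776891)/(1 + 0.4381×0.8776891) = 1.315789/1.384516 = 0.95036

u ≈ 0.95036c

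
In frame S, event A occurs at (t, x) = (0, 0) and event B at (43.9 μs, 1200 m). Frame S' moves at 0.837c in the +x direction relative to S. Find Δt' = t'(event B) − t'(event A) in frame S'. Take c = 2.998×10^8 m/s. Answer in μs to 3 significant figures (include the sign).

Δt' ≈ 74.1 μs

γ = 1/√(1 − 0.837²) = 1.8275
Δt' = γ(Δt − vΔx/c²) = 1.8275 × (43.9 μs − 0.837×1200 m / (2.998×10^8 m/s))
= 1.8275 × (40.550 μs) = 74.1 μs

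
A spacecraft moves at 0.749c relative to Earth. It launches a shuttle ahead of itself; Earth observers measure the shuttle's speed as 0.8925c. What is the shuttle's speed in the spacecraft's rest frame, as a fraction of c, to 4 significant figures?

Inverse velocity addition: u' = (u − v)/(1 − uv/c²)
= (0.8925 − 0.749)/(1 − 0.8925×0.749) = 0.1435/0.331518 = 0.4329

u' ≈ 0.4329c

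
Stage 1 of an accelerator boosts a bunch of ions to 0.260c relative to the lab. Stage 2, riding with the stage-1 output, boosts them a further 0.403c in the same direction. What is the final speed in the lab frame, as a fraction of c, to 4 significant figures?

Compose boost 2: (0.403 + 0.260)/(1 + 0.403×0.260) = 0.6630/1.10478 = 0.6001

u ≈ 0.6001c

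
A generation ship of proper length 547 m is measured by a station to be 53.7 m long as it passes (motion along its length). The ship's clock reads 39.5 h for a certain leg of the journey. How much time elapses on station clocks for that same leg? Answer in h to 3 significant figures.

Δt ≈ 402 h

Length contraction ⇒ γ = L₀/L = 547/53.7 = 10.186
Time dilation: Δt = γτ₀ = 10.186 × 39.5 h = 402 h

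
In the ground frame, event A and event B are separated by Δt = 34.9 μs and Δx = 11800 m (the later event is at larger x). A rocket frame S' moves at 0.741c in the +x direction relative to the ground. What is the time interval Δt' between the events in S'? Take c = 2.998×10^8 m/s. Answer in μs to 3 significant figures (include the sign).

Δt' ≈ 8.54 μs

γ = 1/√(1 − 0.741²) = 1.4892
Δt' = γ(Δt − vΔx/c²) = 1.4892 × (34.9 μs − 0.741×11800 m / (2.998×10^8 m/s))
= 1.4892 × (5.7346 μs) = 8.54 μs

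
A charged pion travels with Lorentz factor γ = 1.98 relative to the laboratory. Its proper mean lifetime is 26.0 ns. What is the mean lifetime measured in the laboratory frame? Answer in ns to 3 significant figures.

γ = 1.98 (given)
Time dilation: Δt = γτ₀ = 1.98 × 26.0 ns = 51.5 ns

Δt ≈ 51.5 ns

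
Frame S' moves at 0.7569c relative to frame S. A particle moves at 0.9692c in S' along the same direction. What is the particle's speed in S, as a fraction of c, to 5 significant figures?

Relativistic velocity addition: u = (u' + v)/(1 + u'v/c²)
= (0.9692 + 0.7569)/(1 + 0.9692×0.7569) = 1.7261/1.733587 = 0.99568

u ≈ 0.99568c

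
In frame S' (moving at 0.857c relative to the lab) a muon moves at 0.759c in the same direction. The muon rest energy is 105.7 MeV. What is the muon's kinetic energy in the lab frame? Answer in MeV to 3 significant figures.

K ≈ 414 MeV

u_lab = (0.759 + 0.857)/(1 + 0.759×0.857) = 0.979119
γ = 1/√(1 − 0.979119²) = 4.9192
K = (γ − 1)m₀c² = (4.9192 − 1) × 105.7 = 3.9192 × 105.7 = 414 MeV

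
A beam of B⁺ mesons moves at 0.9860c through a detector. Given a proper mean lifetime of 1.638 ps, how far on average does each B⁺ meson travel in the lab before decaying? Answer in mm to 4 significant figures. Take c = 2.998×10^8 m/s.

γ = 1/√(1 − 0.9860²) = 5.99717
Dilated lifetime: Δt = γτ₀ = 5.99717 × 1.638 ps = 9.82336 ps
d = vΔt = 0.9860c × 9.82336 ps = 2.95603×10^8 m/s × 9.82336×10^-12 s = 2.904 mm

d ≈ 2.904 mm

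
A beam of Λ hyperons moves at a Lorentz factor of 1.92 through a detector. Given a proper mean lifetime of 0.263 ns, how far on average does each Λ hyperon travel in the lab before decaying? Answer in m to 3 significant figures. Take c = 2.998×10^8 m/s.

β = √(1 − 1/γ²) = √(1 − 1/1.92²) = 0.85366
Dilated lifetime: Δt = γτ₀ = 1.92 × 0.263 ns = 0.50496 ns
d = vΔt = 0.85366c × 0.50496 ns = 2.5593×10^8 m/s × 5.0496×10^-10 s = 0.129 m

d ≈ 0.129 m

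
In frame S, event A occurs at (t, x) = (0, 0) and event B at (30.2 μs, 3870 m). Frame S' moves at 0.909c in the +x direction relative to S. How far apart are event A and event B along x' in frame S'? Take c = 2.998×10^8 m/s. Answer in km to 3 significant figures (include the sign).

Δx' ≈ -10.5 km

γ = 1/√(1 − 0.909²) = 2.3993
Δx' = γ(Δx − vΔt) = 2.3993 × (3870 m − 0.909×(2.998×10^8 m/s)×30.2×10^-6 s)
= 2.3993 × (-4360.0 m) = -10.5 km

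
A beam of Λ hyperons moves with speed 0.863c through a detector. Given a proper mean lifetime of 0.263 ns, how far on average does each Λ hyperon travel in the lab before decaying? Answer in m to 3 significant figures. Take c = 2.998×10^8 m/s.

d ≈ 0.135 m

γ = 1/√(1 − 0.863²) = 1.9794
Dilated lifetime: Δt = γτ₀ = 1.9794 × 0.263 ns = 0.52058 ns
d = vΔt = 0.863c × 0.52058 ns = 2.5873×10^8 m/s × 5.2058×10^-10 s = 0.135 m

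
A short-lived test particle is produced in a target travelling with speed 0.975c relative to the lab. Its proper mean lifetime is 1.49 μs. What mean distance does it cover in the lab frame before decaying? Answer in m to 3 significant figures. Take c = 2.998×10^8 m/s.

d ≈ 1960 m

γ = 1/√(1 − 0.975²) = 4.5004
Dilated lifetime: Δt = γτ₀ = 4.5004 × 1.49 μs = 6.7055 μs
d = vΔt = 0.975c × 6.7055 μs = 2.9230×10^8 m/s × 6.7055×10^-6 s = 1960 m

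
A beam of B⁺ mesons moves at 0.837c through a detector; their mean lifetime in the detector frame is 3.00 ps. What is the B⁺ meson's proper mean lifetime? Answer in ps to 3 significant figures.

τ₀ ≈ 1.64 ps

γ = 1/√(1 − 0.837²) = 1.8275
Proper time: τ₀ = Δt/γ = 3.00/1.8275 = 1.64 ps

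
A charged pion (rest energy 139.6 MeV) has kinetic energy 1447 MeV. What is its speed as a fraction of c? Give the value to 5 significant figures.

γ = 1 + K/(m₀c²) = 1 + 1447/139.6 = 11.36533
β = √(1 − 1/γ²) = 0.99612

β ≈ 0.99612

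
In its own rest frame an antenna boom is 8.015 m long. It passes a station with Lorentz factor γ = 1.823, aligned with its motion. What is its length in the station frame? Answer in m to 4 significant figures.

γ = 1.823 (given)
Length contraction: L = L₀/γ = 8.015/1.823 = 4.397 m

L ≈ 4.397 m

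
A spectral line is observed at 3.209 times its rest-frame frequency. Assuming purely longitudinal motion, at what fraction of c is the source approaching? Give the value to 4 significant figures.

f_obs/f_src = √((1+β)/(1−β)) = 3.209  ⇒  (1+β)/(1−β) = 10.2977
β = |1 − D²|/(1 + D²) = |1 − 10.2977|/(1 + 10.2977) = 0.8230

β ≈ 0.8230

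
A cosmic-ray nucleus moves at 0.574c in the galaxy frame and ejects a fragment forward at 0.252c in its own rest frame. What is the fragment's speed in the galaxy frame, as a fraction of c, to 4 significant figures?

u ≈ 0.7216c

Compose boost 2: (0.252 + 0.574)/(1 + 0.252×0.574) = 0.8260/1.14465 = 0.7216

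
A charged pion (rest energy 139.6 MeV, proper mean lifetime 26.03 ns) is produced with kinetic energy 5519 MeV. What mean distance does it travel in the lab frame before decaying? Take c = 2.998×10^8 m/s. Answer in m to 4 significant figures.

d ≈ 316.2 m

γ = 1 + K/(m₀c²) = 1 + 5519/139.6 = 40.5344
β = √(1 − 1/γ²) = 0.999696
Dilated lifetime: γτ₀ = 40.5344 × 26.03 ns = 1055.11 ns
d = βc·γτ₀ = 0.999696 × (2.998×10^8 m/s) × 1.05511×10^-6 s = 316.2 m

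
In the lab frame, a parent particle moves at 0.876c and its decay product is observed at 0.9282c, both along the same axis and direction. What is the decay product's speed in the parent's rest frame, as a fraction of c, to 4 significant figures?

u' ≈ 0.2793c

Inverse velocity addition: u' = (u − v)/(1 − uv/c²)
= (0.9282 − 0.876)/(1 − 0.9282×0.876) = 0.05220/0.186897 = 0.2793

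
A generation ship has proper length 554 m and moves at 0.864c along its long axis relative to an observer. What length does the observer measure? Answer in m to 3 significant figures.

L ≈ 279 m

γ = 1/√(1 − 0.864²) = 1.9861
Length contraction: L = L₀/γ = 554/1.9861 = 279 m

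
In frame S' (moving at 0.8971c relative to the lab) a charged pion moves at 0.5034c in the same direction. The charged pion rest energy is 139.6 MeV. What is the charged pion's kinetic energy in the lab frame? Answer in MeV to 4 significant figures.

u_lab = (0.5034 + 0.8971)/(1 + 0.5034×0.8971) = 0.9647974
γ = 1/√(1 − 0.9647974²) = 3.80236
K = (γ − 1)m₀c² = (3.80236 − 1) × 139.6 = 2.80236 × 139.6 = 391.2 MeV

K ≈ 391.2 MeV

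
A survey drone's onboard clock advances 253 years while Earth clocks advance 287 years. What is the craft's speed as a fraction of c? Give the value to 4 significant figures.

γ = Δt/τ₀ = 287/253 = 1.13439
β = √(1 − 1/γ²) = √(1 − 1/1.13439²) = 0.4721

β ≈ 0.4721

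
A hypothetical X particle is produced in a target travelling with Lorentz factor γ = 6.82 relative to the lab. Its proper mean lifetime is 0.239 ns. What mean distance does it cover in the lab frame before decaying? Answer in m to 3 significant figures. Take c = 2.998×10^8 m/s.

d ≈ 0.483 m

β = √(1 − 1/γ²) = √(1 − 1/6.82²) = 0.98919
Dilated lifetime: Δt = γτ₀ = 6.82 × 0.239 ns = 1.6300 ns
d = vΔt = 0.98919c × 1.6300 ns = 2.9656×10^8 m/s × 1.6300×10^-9 s = 0.483 m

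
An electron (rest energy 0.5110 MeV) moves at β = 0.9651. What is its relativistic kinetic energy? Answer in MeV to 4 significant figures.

K ≈ 1.440 MeV

γ = 1/√(1 − 0.9651²) = 3.81852
K = (γ − 1)m₀c² = (3.81852 − 1) × 0.5110 MeV = 2.81852 × 0.5110 MeV = 1.440 MeV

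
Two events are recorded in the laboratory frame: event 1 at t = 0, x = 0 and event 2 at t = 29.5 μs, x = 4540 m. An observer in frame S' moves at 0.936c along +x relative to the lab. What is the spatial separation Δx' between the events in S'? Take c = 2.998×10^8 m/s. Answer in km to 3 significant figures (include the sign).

γ = 1/√(1 − 0.936²) = 2.8409
Δx' = γ(Δx − vΔt) = 2.8409 × (4540 m − 0.936×(2.998×10^8 m/s)×29.5×10^-6 s)
= 2.8409 × (-3738.1 m) = -10.6 km

Δx' ≈ -10.6 km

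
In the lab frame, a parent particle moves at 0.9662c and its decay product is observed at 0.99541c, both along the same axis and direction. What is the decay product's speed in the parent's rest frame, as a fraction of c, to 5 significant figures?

u' ≈ 0.76396c

Inverse velocity addition: u' = (u − v)/(1 − uv/c²)
= (0.99541 − 0.9662)/(1 − 0.99541×0.9662) = 0.029210/0.03823486 = 0.76396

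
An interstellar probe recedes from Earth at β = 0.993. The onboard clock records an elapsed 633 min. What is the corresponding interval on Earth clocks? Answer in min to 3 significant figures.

γ = 1/√(1 − 0.993²) = 8.4664
Time dilation: Δt = γτ₀ = 8.4664 × 633 min = 5360 min

Δt ≈ 5360 min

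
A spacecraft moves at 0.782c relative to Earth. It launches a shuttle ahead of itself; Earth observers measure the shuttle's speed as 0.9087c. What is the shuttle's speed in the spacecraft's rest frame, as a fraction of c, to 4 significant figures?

u' ≈ 0.4378c

Inverse velocity addition: u' = (u − v)/(1 − uv/c²)
= (0.9087 − 0.782)/(1 − 0.9087×0.782) = 0.1267/0.289397 = 0.4378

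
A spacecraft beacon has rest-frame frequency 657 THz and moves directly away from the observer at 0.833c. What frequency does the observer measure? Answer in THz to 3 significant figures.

f_obs ≈ 198 THz

Relativistic Doppler: f_obs = f_src √((1−β)/(1+β))
= 657 × √(0.16700/1.8330) = 657 × 0.30184 = 198 THz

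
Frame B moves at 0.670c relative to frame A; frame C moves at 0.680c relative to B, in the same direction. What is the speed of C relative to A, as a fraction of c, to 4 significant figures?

Compose boost 2: (0.680 + 0.670)/(1 + 0.680×0.670) = 1.350/1.45560 = 0.9275

u ≈ 0.9275c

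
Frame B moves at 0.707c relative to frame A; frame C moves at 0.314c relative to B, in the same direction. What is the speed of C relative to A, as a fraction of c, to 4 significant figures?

u ≈ 0.8355c

Compose boost 2: (0.314 + 0.707)/(1 + 0.314×0.707) = 1.021/1.22200 = 0.8355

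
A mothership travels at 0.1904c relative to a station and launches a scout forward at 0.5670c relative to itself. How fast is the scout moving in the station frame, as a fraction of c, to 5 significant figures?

u ≈ 0.68360c

Compose boost 2: (0.5670 + 0.1904)/(1 + 0.5670×0.1904) = 0.75740/1.107957 = 0.68360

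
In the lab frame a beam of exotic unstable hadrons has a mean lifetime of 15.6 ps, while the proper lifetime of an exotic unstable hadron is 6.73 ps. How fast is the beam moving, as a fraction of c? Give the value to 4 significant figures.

γ = Δt/τ₀ = 15.6/6.73 = 2.31798
β = √(1 − 1/γ²) = √(1 − 1/2.31798²) = 0.9022

β ≈ 0.9022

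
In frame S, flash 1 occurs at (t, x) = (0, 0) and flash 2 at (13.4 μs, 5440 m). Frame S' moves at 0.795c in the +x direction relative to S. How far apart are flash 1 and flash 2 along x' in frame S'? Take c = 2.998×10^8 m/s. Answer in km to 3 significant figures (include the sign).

γ = 1/√(1 − 0.795²) = 1.6485
Δx' = γ(Δx − vΔt) = 1.6485 × (5440 m − 0.795×(2.998×10^8 m/s)×13.4×10^-6 s)
= 1.6485 × (2246.2 m) = 3.70 km

Δx' ≈ 3.70 km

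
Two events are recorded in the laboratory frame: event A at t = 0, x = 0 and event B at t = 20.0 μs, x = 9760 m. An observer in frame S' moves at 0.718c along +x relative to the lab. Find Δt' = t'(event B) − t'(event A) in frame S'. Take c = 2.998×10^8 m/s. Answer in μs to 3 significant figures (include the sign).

γ = 1/√(1 − 0.718²) = 1.4367
Δt' = γ(Δt − vΔx/c²) = 1.4367 × (20.0 μs − 0.718×9760 m / (2.998×10^8 m/s))
= 1.4367 × (-3.3745 μs) = -4.85 μs

Δt' ≈ -4.85 μs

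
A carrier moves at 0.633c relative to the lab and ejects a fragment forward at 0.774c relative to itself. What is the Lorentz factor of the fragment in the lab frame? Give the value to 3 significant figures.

γ ≈ 3.04

u_lab = (0.774 + 0.633)/(1 + 0.774×0.633) = 1.407/1.48994 = 0.944332
γ = 1/√(1 − 0.944332²) = 3.04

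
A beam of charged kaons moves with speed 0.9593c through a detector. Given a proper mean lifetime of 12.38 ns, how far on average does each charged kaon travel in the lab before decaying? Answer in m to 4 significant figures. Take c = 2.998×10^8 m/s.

γ = 1/√(1 − 0.9593²) = 3.54122
Dilated lifetime: Δt = γτ₀ = 3.54122 × 12.38 ns = 43.8402 ns
d = vΔt = 0.9593c × 43.8402 ns = 2.87598×10^8 m/s × 4.38402×10^-8 s = 12.61 m

d ≈ 12.61 m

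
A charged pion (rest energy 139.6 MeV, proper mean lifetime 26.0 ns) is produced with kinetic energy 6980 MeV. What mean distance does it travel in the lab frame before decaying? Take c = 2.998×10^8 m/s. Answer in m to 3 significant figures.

d ≈ 397 m

γ = 1 + K/(m₀c²) = 1 + 6980/139.6 = 51.000
β = √(1 − 1/γ²) = 0.99981
Dilated lifetime: γτ₀ = 51.000 × 26.0 ns = 1326.0 ns
d = βc·γτ₀ = 0.99981 × (2.998×10^8 m/s) × 1.3260×10^-6 s = 397 m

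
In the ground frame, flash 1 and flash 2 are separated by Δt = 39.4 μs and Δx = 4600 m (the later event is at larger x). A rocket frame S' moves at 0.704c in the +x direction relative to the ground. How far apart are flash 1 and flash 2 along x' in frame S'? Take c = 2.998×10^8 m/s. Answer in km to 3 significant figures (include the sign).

γ = 1/√(1 − 0.704²) = 1.4081
Δx' = γ(Δx − vΔt) = 1.4081 × (4600 m − 0.704×(2.998×10^8 m/s)×39.4×10^-6 s)
= 1.4081 × (-3715.7 m) = -5.23 km

Δx' ≈ -5.23 km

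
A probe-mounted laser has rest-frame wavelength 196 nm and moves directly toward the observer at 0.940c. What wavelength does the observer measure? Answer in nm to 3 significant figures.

λ_obs ≈ 34.5 nm

Relativistic Doppler: λ_obs = λ_src √((1−β)/(1+β))
= 196 × √(0.060000/1.9400) = 196 × 0.17586 = 34.5 nm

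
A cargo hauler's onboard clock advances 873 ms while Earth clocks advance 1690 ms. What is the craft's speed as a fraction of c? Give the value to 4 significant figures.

γ = Δt/τ₀ = 1690/873 = 1.93585
β = √(1 − 1/γ²) = √(1 − 1/1.93585²) = 0.8562

β ≈ 0.8562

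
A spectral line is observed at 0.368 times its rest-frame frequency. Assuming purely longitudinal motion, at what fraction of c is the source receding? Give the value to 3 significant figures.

f_obs/f_src = √((1−β)/(1+β)) = 0.368  ⇒  (1−β)/(1+β) = 0.13542
β = |1 − D²|/(1 + D²) = |1 − 0.13542|/(1 + 0.13542) = 0.761

β ≈ 0.761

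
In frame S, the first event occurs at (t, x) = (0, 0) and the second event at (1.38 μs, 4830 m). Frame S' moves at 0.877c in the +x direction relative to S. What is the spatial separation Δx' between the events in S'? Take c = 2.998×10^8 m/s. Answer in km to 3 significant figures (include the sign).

Δx' ≈ 9.30 km

γ = 1/√(1 − 0.877²) = 2.0812
Δx' = γ(Δx − vΔt) = 2.0812 × (4830 m − 0.877×(2.998×10^8 m/s)×1.38×10^-6 s)
= 2.0812 × (4467.2 m) = 9.30 km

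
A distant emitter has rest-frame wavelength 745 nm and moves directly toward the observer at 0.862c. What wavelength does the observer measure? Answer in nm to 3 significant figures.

λ_obs ≈ 203 nm

Relativistic Doppler: λ_obs = λ_src √((1−β)/(1+β))
= 745 × √(0.13800/1.8620) = 745 × 0.27224 = 203 nm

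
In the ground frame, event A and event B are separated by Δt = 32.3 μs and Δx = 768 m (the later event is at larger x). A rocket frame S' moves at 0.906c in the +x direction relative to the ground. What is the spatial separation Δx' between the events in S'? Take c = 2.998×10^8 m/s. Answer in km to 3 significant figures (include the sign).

Δx' ≈ -18.9 km

γ = 1/√(1 − 0.906²) = 2.3625
Δx' = γ(Δx − vΔt) = 2.3625 × (768 m − 0.906×(2.998×10^8 m/s)×32.3×10^-6 s)
= 2.3625 × (-8005.3 m) = -18.9 km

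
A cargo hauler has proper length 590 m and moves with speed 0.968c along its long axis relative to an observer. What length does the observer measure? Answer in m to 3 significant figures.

L ≈ 148 m

γ = 1/√(1 − 0.968²) = 3.9849
Length contraction: L = L₀/γ = 590/3.9849 = 148 m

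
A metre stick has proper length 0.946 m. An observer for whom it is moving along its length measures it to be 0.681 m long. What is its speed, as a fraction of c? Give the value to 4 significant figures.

γ = L₀/L = 0.946/0.681 = 1.38913
β = √(1 − 1/γ²) = 0.6941

β ≈ 0.6941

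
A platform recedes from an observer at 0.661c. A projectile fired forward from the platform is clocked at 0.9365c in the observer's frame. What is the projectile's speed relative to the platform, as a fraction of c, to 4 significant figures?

Inverse velocity addition: u' = (u − v)/(1 − uv/c²)
= (0.9365 − 0.661)/(1 − 0.9365×0.661) = 0.2755/0.380973 = 0.7231

u' ≈ 0.7231c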